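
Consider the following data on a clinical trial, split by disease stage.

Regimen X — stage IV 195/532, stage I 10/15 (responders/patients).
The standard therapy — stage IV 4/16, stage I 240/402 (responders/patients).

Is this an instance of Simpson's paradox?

Stage IV: Regimen X 195/532 = 36.7%, the standard therapy 4/16 = 25.0% → Regimen X
Stage I: Regimen X 10/15 = 66.7%, the standard therapy 240/402 = 59.7% → Regimen X
Overall: Regimen X 205/547 = 37.5%, the standard therapy 244/418 = 58.4% → the standard therapy
Regimen X wins each disease group but the standard therapy wins overall — the comparison reverses. Regimen X's patients skew toward stage IV, which has a lower base rate.

Yes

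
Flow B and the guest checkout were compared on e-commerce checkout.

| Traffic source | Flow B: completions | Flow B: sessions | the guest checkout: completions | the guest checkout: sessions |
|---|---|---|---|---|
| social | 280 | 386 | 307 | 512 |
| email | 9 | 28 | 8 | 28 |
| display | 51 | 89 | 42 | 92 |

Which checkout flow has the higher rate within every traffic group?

Social: Flow B 280/386 = 72.5%, the guest checkout 307/512 = 60.0% → Flow B
Email: Flow B 9/28 = 32.1%, the guest checkout 8/28 = 28.6% → Flow B
Display: Flow B 51/89 = 57.3%, the guest checkout 42/92 = 45.7% → Flow B
Flow B has the higher rate in all 3 groups.

Flow B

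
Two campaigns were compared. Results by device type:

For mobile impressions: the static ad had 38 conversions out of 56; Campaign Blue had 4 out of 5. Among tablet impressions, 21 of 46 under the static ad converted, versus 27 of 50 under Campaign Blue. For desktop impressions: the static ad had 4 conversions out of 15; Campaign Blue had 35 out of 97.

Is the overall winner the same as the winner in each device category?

No

Mobile: the static ad 38/56 = 67.9%, Campaign Blue 4/5 = 80.0% → Campaign Blue
Tablet: the static ad 21/46 = 45.7%, Campaign Blue 27/50 = 54.0% → Campaign Blue
Desktop: the static ad 4/15 = 26.7%, Campaign Blue 35/97 = 36.1% → Campaign Blue
Overall: the static ad 63/117 = 53.8%, Campaign Blue 66/152 = 43.4% → the static ad
Campaign Blue wins each device group but the static ad wins overall — the comparison reverses. Campaign Blue's impressions skew toward desktop, which has a lower base rate.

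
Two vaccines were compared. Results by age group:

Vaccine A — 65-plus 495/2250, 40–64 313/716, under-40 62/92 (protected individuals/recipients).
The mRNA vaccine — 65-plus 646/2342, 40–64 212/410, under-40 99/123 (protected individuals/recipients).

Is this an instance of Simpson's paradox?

65-plus: Vaccine A 495/2250 = 22.0%, the mRNA vaccine 646/2342 = 27.6% → the mRNA vaccine
40–64: Vaccine A 313/716 = 43.7%, the mRNA vaccine 212/410 = 51.7% → the mRNA vaccine
Under-40: Vaccine A 62/92 = 67.4%, the mRNA vaccine 99/123 = 80.5% → the mRNA vaccine
Overall: Vaccine A 870/3058 = 28.4%, the mRNA vaccine 957/2875 = 33.3% → the mRNA vaccine
The mRNA vaccine wins overall and in every age group — no reversal.

No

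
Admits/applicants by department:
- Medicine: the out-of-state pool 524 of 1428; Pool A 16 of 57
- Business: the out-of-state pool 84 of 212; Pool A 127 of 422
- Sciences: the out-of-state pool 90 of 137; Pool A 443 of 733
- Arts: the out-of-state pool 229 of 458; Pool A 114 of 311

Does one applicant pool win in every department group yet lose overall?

Yes

Medicine: the out-of-state pool 524/1428 = 36.7%, Pool A 16/57 = 28.1% → the out-of-state pool
Business: the out-of-state pool 84/212 = 39.6%, Pool A 127/422 = 30.1% → the out-of-state pool
Sciences: the out-of-state pool 90/137 = 65.7%, Pool A 443/733 = 60.4% → the out-of-state pool
Arts: the out-of-state pool 229/458 = 50.0%, Pool A 114/311 = 36.7% → the out-of-state pool
Overall: the out-of-state pool 927/2235 = 41.5%, Pool A 700/1523 = 46.0% → Pool A
The out-of-state pool wins each department group but Pool A wins overall — the comparison reverses. The out-of-state pool's applicants skew toward Medicine, which has a lower base rate.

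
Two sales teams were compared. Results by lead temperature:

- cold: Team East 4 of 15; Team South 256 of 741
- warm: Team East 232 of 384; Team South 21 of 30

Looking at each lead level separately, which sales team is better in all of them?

Team South

Cold: Team East 4/15 = 26.7%, Team South 256/741 = 34.5% → Team South
Warm: Team East 232/384 = 60.4%, Team South 21/30 = 70.0% → Team South
Team South has the higher rate in both groups.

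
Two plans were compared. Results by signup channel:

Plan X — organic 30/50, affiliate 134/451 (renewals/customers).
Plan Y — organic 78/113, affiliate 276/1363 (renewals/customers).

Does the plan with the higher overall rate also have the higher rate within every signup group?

Organic: Plan X 30/50 = 60.0%, Plan Y 78/113 = 69.0% → Plan Y
Affiliate: Plan X 134/451 = 29.7%, Plan Y 276/1363 = 20.2% → Plan X
Overall: Plan X 164/501 = 32.7%, Plan Y 354/1476 = 24.0% → Plan X
Neither sweeps: Plan X wins 1 of 2 groups, Plan Y wins 1. Plan X wins overall but not every group — no Simpson reversal.

No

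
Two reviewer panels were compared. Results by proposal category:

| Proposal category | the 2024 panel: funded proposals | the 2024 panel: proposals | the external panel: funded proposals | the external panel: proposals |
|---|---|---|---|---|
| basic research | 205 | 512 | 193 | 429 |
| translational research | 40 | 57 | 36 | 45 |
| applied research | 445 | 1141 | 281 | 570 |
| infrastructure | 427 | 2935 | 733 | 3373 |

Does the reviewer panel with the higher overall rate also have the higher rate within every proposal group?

Yes

Basic research: the 2024 panel 205/512 = 40.0%, the external panel 193/429 = 45.0% → the external panel
Translational research: the 2024 panel 40/57 = 70.2%, the external panel 36/45 = 80.0% → the external panel
Applied research: the 2024 panel 445/1141 = 39.0%, the external panel 281/570 = 49.3% → the external panel
Infrastructure: the 2024 panel 427/2935 = 14.5%, the external panel 733/3373 = 21.7% → the external panel
Overall: the 2024 panel 1117/4645 = 24.0%, the external panel 1243/4417 = 28.1% → the external panel
The external panel wins overall and in every proposal group — no reversal.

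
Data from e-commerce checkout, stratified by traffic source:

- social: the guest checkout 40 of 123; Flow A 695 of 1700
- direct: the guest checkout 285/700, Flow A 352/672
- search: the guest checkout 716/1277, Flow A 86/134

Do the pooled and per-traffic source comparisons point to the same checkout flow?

No

Social: the guest checkout 40/123 = 32.5%, Flow A 695/1700 = 40.9% → Flow A
Direct: the guest checkout 285/700 = 40.7%, Flow A 352/672 = 52.4% → Flow A
Search: the guest checkout 716/1277 = 56.1%, Flow A 86/134 = 64.2% → Flow A
Overall: the guest checkout 1041/2100 = 49.6%, Flow A 1133/2506 = 45.2% → the guest checkout
Flow A wins each traffic group but the guest checkout wins overall — the comparison reverses. Flow A's sessions skew toward social, which has a lower base rate.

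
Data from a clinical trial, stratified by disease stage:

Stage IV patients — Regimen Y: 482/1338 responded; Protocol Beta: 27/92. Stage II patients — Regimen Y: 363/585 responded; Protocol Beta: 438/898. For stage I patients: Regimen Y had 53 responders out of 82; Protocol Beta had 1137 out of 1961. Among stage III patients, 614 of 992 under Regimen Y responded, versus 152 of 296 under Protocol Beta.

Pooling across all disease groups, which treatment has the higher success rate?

Protocol Beta

Stage IV: Regimen Y 482/1338 = 36.0%, Protocol Beta 27/92 = 29.3% → Regimen Y
Stage II: Regimen Y 363/585 = 62.1%, Protocol Beta 438/898 = 48.8% → Regimen Y
Stage I: Regimen Y 53/82 = 64.6%, Protocol Beta 1137/1961 = 58.0% → Regimen Y
Stage III: Regimen Y 614/992 = 61.9%, Protocol Beta 152/296 = 51.4% → Regimen Y
Overall: Regimen Y 1512/2997 = 50.5%, Protocol Beta 1754/3247 = 54.0% → Protocol Beta
(Regimen Y wins every disease group but Protocol Beta wins overall — Regimen Y's patients skew toward the low-rate stage IV group.)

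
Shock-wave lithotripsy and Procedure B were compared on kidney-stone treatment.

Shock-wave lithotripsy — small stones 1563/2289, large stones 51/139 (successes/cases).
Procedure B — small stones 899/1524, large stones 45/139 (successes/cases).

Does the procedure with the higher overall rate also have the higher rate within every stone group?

Yes

Small stones: shock-wave lithotripsy 1563/2289 = 68.3%, Procedure B 899/1524 = 59.0% → shock-wave lithotripsy
Large stones: shock-wave lithotripsy 51/139 = 36.7%, Procedure B 45/139 = 32.4% → shock-wave lithotripsy
Overall: shock-wave lithotripsy 1614/2428 = 66.5%, Procedure B 944/1663 = 56.8% → shock-wave lithotripsy
Shock-wave lithotripsy wins overall and in every stone group — no reversal.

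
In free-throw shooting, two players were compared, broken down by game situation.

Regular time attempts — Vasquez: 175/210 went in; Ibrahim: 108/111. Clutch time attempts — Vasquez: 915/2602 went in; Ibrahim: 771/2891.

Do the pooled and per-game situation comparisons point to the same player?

No

Regular time: Vasquez 175/210 = 83.3%, Ibrahim 108/111 = 97.3% → Ibrahim
Clutch time: Vasquez 915/2602 = 35.2%, Ibrahim 771/2891 = 26.7% → Vasquez
Overall: Vasquez 1090/2812 = 38.8%, Ibrahim 879/3002 = 29.3% → Vasquez
Neither sweeps: Vasquez wins 1 of 2 groups, Ibrahim wins 1. Vasquez wins overall but not every group — no Simpson reversal.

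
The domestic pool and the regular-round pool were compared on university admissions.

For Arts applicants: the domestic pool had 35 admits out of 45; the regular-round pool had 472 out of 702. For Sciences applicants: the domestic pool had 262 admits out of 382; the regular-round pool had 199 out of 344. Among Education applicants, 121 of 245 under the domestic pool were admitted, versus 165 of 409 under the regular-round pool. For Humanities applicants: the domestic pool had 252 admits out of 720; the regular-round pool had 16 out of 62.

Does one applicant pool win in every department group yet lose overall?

Arts: the domestic pool 35/45 = 77.8%, the regular-round pool 472/702 = 67.2% → the domestic pool
Sciences: the domestic pool 262/382 = 68.6%, the regular-round pool 199/344 = 57.8% → the domestic pool
Education: the domestic pool 121/245 = 49.4%, the regular-round pool 165/409 = 40.3% → the domestic pool
Humanities: the domestic pool 252/720 = 35.0%, the regular-round pool 16/62 = 25.8% → the domestic pool
Overall: the domestic pool 670/1392 = 48.1%, the regular-round pool 852/1517 = 56.2% → the regular-round pool
The domestic pool wins each department group but the regular-round pool wins overall — the comparison reverses. The domestic pool's applicants skew toward Humanities, which has a lower base rate.

Yes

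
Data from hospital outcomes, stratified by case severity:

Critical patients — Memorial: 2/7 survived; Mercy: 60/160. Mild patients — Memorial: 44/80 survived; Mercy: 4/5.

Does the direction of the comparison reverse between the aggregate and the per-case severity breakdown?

Critical: Memorial 2/7 = 28.6%, Mercy 60/160 = 37.5% → Mercy
Mild: Memorial 44/80 = 55.0%, Mercy 4/5 = 80.0% → Mercy
Overall: Memorial 46/87 = 52.9%, Mercy 64/165 = 38.8% → Memorial
Mercy wins each case group but Memorial wins overall — the comparison reverses. Mercy's patients skew toward critical, which has a lower base rate.

Yes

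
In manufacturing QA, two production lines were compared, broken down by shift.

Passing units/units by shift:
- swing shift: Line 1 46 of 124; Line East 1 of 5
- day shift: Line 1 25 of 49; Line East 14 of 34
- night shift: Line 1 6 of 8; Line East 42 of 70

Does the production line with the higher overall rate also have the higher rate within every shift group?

Swing shift: Line 1 46/124 = 37.1%, Line East 1/5 = 20.0% → Line 1
Day shift: Line 1 25/49 = 51.0%, Line East 14/34 = 41.2% → Line 1
Night shift: Line 1 6/8 = 75.0%, Line East 42/70 = 60.0% → Line 1
Overall: Line 1 77/181 = 42.5%, Line East 57/109 = 52.3% → Line East
Line 1 wins each shift group but Line East wins overall — the comparison reverses. Line 1's units skew toward swing shift, which has a lower base rate.

No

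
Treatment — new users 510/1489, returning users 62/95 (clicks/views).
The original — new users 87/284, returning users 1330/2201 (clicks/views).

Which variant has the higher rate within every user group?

New users: Treatment 510/1489 = 34.3%, the original 87/284 = 30.6% → Treatment
Returning users: Treatment 62/95 = 65.3%, the original 1330/2201 = 60.4% → Treatment
Treatment has the higher rate in both groups.

Treatment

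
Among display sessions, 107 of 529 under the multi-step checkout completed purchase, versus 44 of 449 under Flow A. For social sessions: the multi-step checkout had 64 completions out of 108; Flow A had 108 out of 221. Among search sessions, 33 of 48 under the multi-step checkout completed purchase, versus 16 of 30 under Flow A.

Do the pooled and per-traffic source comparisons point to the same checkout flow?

Display: the multi-step checkout 107/529 = 20.2%, Flow A 44/449 = 9.8% → the multi-step checkout
Social: the multi-step checkout 64/108 = 59.3%, Flow A 108/221 = 48.9% → the multi-step checkout
Search: the multi-step checkout 33/48 = 68.8%, Flow A 16/30 = 53.3% → the multi-step checkout
Overall: the multi-step checkout 204/685 = 29.8%, Flow A 168/700 = 24.0% → the multi-step checkout
The multi-step checkout wins overall and in every traffic group — no reversal.

Yes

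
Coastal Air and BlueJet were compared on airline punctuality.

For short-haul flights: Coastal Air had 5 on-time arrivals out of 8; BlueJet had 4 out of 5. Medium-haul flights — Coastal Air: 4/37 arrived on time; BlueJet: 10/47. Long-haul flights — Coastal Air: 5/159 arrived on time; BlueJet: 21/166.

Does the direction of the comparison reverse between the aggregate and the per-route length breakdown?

Short-haul: Coastal Air 5/8 = 62.5%, BlueJet 4/5 = 80.0% → BlueJet
Medium-haul: Coastal Air 4/37 = 10.8%, BlueJet 10/47 = 21.3% → BlueJet
Long-haul: Coastal Air 5/159 = 3.1%, BlueJet 21/166 = 12.7% → BlueJet
Overall: Coastal Air 14/204 = 6.9%, BlueJet 35/218 = 16.1% → BlueJet
BlueJet wins overall and in every route group — no reversal.

No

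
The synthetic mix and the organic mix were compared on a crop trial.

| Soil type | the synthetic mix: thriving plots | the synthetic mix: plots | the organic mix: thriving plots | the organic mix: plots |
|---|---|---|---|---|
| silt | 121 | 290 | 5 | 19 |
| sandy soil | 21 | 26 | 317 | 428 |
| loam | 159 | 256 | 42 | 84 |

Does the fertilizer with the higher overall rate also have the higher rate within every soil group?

No

Silt: the synthetic mix 121/290 = 41.7%, the organic mix 5/19 = 26.3% → the synthetic mix
Sandy soil: the synthetic mix 21/26 = 80.8%, the organic mix 317/428 = 74.1% → the synthetic mix
Loam: the synthetic mix 159/256 = 62.1%, the organic mix 42/84 = 50.0% → the synthetic mix
Overall: the synthetic mix 301/572 = 52.6%, the organic mix 364/531 = 68.5% → the organic mix
The synthetic mix wins each soil group but the organic mix wins overall — the comparison reverses. The synthetic mix's plots skew toward silt, which has a lower base rate.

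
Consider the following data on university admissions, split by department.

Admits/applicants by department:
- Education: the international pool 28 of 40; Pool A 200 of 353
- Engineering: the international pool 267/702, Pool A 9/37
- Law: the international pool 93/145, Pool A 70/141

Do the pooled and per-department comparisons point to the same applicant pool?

No

Education: the international pool 28/40 = 70.0%, Pool A 200/353 = 56.7% → the international pool
Engineering: the international pool 267/702 = 38.0%, Pool A 9/37 = 24.3% → the international pool
Law: the international pool 93/145 = 64.1%, Pool A 70/141 = 49.6% → the international pool
Overall: the international pool 388/887 = 43.7%, Pool A 279/531 = 52.5% → Pool A
The international pool wins each department group but Pool A wins overall — the comparison reverses. The international pool's applicants skew toward Engineering, which has a lower base rate.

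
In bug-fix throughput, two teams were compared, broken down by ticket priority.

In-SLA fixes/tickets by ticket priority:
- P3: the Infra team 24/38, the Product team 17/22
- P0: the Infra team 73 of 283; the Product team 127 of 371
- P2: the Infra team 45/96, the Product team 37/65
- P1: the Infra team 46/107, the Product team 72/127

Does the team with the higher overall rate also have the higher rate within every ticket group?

P3: the Infra team 24/38 = 63.2%, the Product team 17/22 = 77.3% → the Product team
P0: the Infra team 73/283 = 25.8%, the Product team 127/371 = 34.2% → the Product team
P2: the Infra team 45/96 = 46.9%, the Product team 37/65 = 56.9% → the Product team
P1: the Infra team 46/107 = 43.0%, the Product team 72/127 = 56.7% → the Product team
Overall: the Infra team 188/524 = 35.9%, the Product team 253/585 = 43.2% → the Product team
The Product team wins overall and in every ticket group — no reversal.

Yes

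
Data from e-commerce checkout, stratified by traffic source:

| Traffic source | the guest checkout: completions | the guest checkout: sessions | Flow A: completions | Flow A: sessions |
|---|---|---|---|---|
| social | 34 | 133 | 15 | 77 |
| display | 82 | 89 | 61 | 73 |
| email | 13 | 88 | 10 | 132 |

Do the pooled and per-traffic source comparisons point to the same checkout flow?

Social: the guest checkout 34/133 = 25.6%, Flow A 15/77 = 19.5% → the guest checkout
Display: the guest checkout 82/89 = 92.1%, Flow A 61/73 = 83.6% → the guest checkout
Email: the guest checkout 13/88 = 14.8%, Flow A 10/132 = 7.6% → the guest checkout
Overall: the guest checkout 129/310 = 41.6%, Flow A 86/282 = 30.5% → the guest checkout
The guest checkout wins overall and in every traffic group — no reversal.

Yes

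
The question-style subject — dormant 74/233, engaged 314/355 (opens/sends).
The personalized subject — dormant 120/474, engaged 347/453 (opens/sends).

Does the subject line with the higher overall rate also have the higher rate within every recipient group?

Dormant: the question-style subject 74/233 = 31.8%, the personalized subject 120/474 = 25.3% → the question-style subject
Engaged: the question-style subject 314/355 = 88.5%, the personalized subject 347/453 = 76.6% → the question-style subject
Overall: the question-style subject 388/588 = 66.0%, the personalized subject 467/927 = 50.4% → the question-style subject
The question-style subject wins overall and in every recipient group — no reversal.

Yes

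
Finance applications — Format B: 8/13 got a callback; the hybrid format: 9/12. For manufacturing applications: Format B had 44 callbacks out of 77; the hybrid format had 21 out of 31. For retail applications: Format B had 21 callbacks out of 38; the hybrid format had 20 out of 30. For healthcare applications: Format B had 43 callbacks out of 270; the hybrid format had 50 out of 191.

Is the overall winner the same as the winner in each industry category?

Yes

Finance: Format B 8/13 = 61.5%, the hybrid format 9/12 = 75.0% → the hybrid format
Manufacturing: Format B 44/77 = 57.1%, the hybrid format 21/31 = 67.7% → the hybrid format
Retail: Format B 21/38 = 55.3%, the hybrid format 20/30 = 66.7% → the hybrid format
Healthcare: Format B 43/270 = 15.9%, the hybrid format 50/191 = 26.2% → the hybrid format
Overall: Format B 116/398 = 29.1%, the hybrid format 100/264 = 37.9% → the hybrid format
The hybrid format wins overall and in every industry group — no reversal.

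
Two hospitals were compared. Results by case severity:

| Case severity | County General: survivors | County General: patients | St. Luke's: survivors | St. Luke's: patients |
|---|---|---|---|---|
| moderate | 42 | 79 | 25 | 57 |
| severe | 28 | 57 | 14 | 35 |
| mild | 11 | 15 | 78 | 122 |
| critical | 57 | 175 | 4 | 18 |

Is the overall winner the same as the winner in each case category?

Moderate: County General 42/79 = 53.2%, St. Luke's 25/57 = 43.9% → County General
Severe: County General 28/57 = 49.1%, St. Luke's 14/35 = 40.0% → County General
Mild: County General 11/15 = 73.3%, St. Luke's 78/122 = 63.9% → County General
Critical: County General 57/175 = 32.6%, St. Luke's 4/18 = 22.2% → County General
Overall: County General 138/326 = 42.3%, St. Luke's 121/232 = 52.2% → St. Luke's
County General wins each case group but St. Luke's wins overall — the comparison reverses. County General's patients skew toward critical, which has a lower base rate.

No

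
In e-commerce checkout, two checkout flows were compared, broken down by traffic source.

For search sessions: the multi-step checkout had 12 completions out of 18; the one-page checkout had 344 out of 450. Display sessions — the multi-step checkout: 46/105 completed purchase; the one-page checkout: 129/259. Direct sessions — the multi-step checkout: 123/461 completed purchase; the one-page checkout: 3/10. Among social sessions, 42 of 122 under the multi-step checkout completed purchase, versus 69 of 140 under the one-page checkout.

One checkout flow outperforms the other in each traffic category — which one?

the one-page checkout

Search: the multi-step checkout 12/18 = 66.7%, the one-page checkout 344/450 = 76.4% → the one-page checkout
Display: the multi-step checkout 46/105 = 43.8%, the one-page checkout 129/259 = 49.8% → the one-page checkout
Direct: the multi-step checkout 123/461 = 26.7%, the one-page checkout 3/10 = 30.0% → the one-page checkout
Social: the multi-step checkout 42/122 = 34.4%, the one-page checkout 69/140 = 49.3% → the one-page checkout
The one-page checkout has the higher rate in all 4 groups.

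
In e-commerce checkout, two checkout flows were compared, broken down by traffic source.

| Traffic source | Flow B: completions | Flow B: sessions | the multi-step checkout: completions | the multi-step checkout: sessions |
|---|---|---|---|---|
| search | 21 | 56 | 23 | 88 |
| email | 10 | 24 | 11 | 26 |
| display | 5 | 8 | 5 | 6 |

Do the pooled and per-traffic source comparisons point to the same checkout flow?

Search: Flow B 21/56 = 37.5%, the multi-step checkout 23/88 = 26.1% → Flow B
Email: Flow B 10/24 = 41.7%, the multi-step checkout 11/26 = 42.3% → the multi-step checkout
Display: Flow B 5/8 = 62.5%, the multi-step checkout 5/6 = 83.3% → the multi-step checkout
Overall: Flow B 36/88 = 40.9%, the multi-step checkout 39/120 = 32.5% → Flow B
Neither sweeps: Flow B wins 1 of 3 groups, the multi-step checkout wins 2. Flow B wins overall but not every group — no Simpson reversal.

No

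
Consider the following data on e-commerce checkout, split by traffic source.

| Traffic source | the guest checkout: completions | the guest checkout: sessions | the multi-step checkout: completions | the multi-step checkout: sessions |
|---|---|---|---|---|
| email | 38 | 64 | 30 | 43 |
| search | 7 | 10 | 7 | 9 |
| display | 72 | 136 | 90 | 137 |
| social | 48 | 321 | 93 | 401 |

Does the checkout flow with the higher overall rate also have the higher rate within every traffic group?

Yes

Email: the guest checkout 38/64 = 59.4%, the multi-step checkout 30/43 = 69.8% → the multi-step checkout
Search: the guest checkout 7/10 = 70.0%, the multi-step checkout 7/9 = 77.8% → the multi-step checkout
Display: the guest checkout 72/136 = 52.9%, the multi-step checkout 90/137 = 65.7% → the multi-step checkout
Social: the guest checkout 48/321 = 15.0%, the multi-step checkout 93/401 = 23.2% → the multi-step checkout
Overall: the guest checkout 165/531 = 31.1%, the multi-step checkout 220/590 = 37.3% → the multi-step checkout
The multi-step checkout wins overall and in every traffic group — no reversal.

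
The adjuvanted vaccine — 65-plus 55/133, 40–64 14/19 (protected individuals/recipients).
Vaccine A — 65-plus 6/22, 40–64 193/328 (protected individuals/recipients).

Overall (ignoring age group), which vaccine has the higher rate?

65-plus: the adjuvanted vaccine 55/133 = 41.4%, Vaccine A 6/22 = 27.3% → the adjuvanted vaccine
40–64: the adjuvanted vaccine 14/19 = 73.7%, Vaccine A 193/328 = 58.8% → the adjuvanted vaccine
Overall: the adjuvanted vaccine 69/152 = 45.4%, Vaccine A 199/350 = 56.9% → Vaccine A
(The adjuvanted vaccine wins every age group but Vaccine A wins overall — the adjuvanted vaccine's recipients skew toward the low-rate 65-plus group.)

Vaccine A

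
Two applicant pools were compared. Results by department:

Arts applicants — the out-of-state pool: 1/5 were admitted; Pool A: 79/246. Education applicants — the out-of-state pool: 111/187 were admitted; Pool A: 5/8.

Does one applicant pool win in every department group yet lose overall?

Yes

Arts: the out-of-state pool 1/5 = 20.0%, Pool A 79/246 = 32.1% → Pool A
Education: the out-of-state pool 111/187 = 59.4%, Pool A 5/8 = 62.5% → Pool A
Overall: the out-of-state pool 112/192 = 58.3%, Pool A 84/254 = 33.1% → the out-of-state pool
Pool A wins each department group but the out-of-state pool wins overall — the comparison reverses. Pool A's applicants skew toward Arts, which has a lower base rate.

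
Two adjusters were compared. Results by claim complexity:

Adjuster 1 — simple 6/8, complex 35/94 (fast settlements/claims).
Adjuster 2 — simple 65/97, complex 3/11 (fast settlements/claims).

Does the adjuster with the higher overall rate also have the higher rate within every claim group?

No

Simple: Adjuster 1 6/8 = 75.0%, Adjuster 2 65/97 = 67.0% → Adjuster 1
Complex: Adjuster 1 35/94 = 37.2%, Adjuster 2 3/11 = 27.3% → Adjuster 1
Overall: Adjuster 1 41/102 = 40.2%, Adjuster 2 68/108 = 63.0% → Adjuster 2
Adjuster 1 wins each claim group but Adjuster 2 wins overall — the comparison reverses. Adjuster 1's claims skew toward complex, which has a lower base rate.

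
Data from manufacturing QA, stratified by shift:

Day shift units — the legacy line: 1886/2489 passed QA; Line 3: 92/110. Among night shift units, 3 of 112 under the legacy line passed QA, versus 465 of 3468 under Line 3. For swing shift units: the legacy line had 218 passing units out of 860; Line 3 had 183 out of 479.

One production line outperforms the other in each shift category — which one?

Line 3

Day shift: the legacy line 1886/2489 = 75.8%, Line 3 92/110 = 83.6% → Line 3
Night shift: the legacy line 3/112 = 2.7%, Line 3 465/3468 = 13.4% → Line 3
Swing shift: the legacy line 218/860 = 25.3%, Line 3 183/479 = 38.2% → Line 3
Line 3 has the higher rate in all 3 groups.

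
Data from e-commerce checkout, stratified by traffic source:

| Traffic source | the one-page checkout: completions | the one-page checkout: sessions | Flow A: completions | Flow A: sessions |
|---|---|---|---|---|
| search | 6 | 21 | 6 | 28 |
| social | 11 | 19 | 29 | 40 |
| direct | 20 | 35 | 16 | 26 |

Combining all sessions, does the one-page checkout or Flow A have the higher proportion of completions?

Flow A

Search: the one-page checkout 6/21 = 28.6%, Flow A 6/28 = 21.4% → the one-page checkout
Social: the one-page checkout 11/19 = 57.9%, Flow A 29/40 = 72.5% → Flow A
Direct: the one-page checkout 20/35 = 57.1%, Flow A 16/26 = 61.5% → Flow A
Overall: the one-page checkout 37/75 = 49.3%, Flow A 51/94 = 54.3% → Flow A
(Neither sweeps every traffic group, but Flow A has the higher pooled rate.)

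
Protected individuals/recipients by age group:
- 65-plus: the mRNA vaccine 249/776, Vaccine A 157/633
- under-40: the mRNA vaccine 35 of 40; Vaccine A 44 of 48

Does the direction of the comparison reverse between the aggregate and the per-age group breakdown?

No

65-plus: the mRNA vaccine 249/776 = 32.1%, Vaccine A 157/633 = 24.8% → the mRNA vaccine
Under-40: the mRNA vaccine 35/40 = 87.5%, Vaccine A 44/48 = 91.7% → Vaccine A
Overall: the mRNA vaccine 284/816 = 34.8%, Vaccine A 201/681 = 29.5% → the mRNA vaccine
Neither sweeps: the mRNA vaccine wins 1 of 2 groups, Vaccine A wins 1. The mRNA vaccine wins overall but not every group — no Simpson reversal.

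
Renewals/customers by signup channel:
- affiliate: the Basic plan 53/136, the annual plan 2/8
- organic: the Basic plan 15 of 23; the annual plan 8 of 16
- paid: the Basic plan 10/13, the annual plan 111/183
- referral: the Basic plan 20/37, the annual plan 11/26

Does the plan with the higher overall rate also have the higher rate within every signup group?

Affiliate: the Basic plan 53/136 = 39.0%, the annual plan 2/8 = 25.0% → the Basic plan
Organic: the Basic plan 15/23 = 65.2%, the annual plan 8/16 = 50.0% → the Basic plan
Paid: the Basic plan 10/13 = 76.9%, the annual plan 111/183 = 60.7% → the Basic plan
Referral: the Basic plan 20/37 = 54.1%, the annual plan 11/26 = 42.3% → the Basic plan
Overall: the Basic plan 98/209 = 46.9%, the annual plan 132/233 = 56.7% → the annual plan
The Basic plan wins each signup group but the annual plan wins overall — the comparison reverses. The Basic plan's customers skew toward affiliate, which has a lower base rate.

No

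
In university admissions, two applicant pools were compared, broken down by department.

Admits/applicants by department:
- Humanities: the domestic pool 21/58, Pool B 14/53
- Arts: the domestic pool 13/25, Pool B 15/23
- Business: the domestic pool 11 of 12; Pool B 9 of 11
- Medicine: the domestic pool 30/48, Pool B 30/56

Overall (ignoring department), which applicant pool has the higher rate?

Humanities: the domestic pool 21/58 = 36.2%, Pool B 14/53 = 26.4% → the domestic pool
Arts: the domestic pool 13/25 = 52.0%, Pool B 15/23 = 65.2% → Pool B
Business: the domestic pool 11/12 = 91.7%, Pool B 9/11 = 81.8% → the domestic pool
Medicine: the domestic pool 30/48 = 62.5%, Pool B 30/56 = 53.6% → the domestic pool
Overall: the domestic pool 75/143 = 52.4%, Pool B 68/143 = 47.6% → the domestic pool
(Neither sweeps every department group, but the domestic pool has the higher pooled rate.)

the domestic pool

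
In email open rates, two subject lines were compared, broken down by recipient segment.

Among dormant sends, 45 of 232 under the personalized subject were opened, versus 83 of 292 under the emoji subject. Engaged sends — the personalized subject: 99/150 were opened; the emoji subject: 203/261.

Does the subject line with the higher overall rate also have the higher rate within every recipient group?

Dormant: the personalized subject 45/232 = 19.4%, the emoji subject 83/292 = 28.4% → the emoji subject
Engaged: the personalized subject 99/150 = 66.0%, the emoji subject 203/261 = 77.8% → the emoji subject
Overall: the personalized subject 144/382 = 37.7%, the emoji subject 286/553 = 51.7% → the emoji subject
The emoji subject wins overall and in every recipient group — no reversal.

Yes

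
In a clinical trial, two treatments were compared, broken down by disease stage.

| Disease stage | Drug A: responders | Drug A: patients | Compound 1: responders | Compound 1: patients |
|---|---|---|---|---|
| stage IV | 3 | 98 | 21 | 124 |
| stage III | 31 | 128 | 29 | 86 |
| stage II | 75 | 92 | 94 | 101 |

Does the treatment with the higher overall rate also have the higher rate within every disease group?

Yes

Stage IV: Drug A 3/98 = 3.1%, Compound 1 21/124 = 16.9% → Compound 1
Stage III: Drug A 31/128 = 24.2%, Compound 1 29/86 = 33.7% → Compound 1
Stage II: Drug A 75/92 = 81.5%, Compound 1 94/101 = 93.1% → Compound 1
Overall: Drug A 109/318 = 34.3%, Compound 1 144/311 = 46.3% → Compound 1
Compound 1 wins overall and in every disease group — no reversal.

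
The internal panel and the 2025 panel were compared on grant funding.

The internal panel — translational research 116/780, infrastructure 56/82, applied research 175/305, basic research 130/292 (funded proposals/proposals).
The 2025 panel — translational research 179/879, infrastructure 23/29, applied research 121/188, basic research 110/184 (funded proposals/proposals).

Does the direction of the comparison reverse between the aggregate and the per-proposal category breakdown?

Translational research: the internal panel 116/780 = 14.9%, the 2025 panel 179/879 = 20.4% → the 2025 panel
Infrastructure: the internal panel 56/82 = 68.3%, the 2025 panel 23/29 = 79.3% → the 2025 panel
Applied research: the internal panel 175/305 = 57.4%, the 2025 panel 121/188 = 64.4% → the 2025 panel
Basic research: the internal panel 130/292 = 44.5%, the 2025 panel 110/184 = 59.8% → the 2025 panel
Overall: the internal panel 477/1459 = 32.7%, the 2025 panel 433/1280 = 33.8% → the 2025 panel
The 2025 panel wins overall and in every proposal group — no reversal.

No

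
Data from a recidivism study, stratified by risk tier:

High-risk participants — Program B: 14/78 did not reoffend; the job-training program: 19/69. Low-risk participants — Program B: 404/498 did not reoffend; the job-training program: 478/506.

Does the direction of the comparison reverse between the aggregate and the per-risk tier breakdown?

No

High-risk: Program B 14/78 = 17.9%, the job-training program 19/69 = 27.5% → the job-training program
Low-risk: Program B 404/498 = 81.1%, the job-training program 478/506 = 94.5% → the job-training program
Overall: Program B 418/576 = 72.6%, the job-training program 497/575 = 86.4% → the job-training program
The job-training program wins overall and in every risk group — no reversal.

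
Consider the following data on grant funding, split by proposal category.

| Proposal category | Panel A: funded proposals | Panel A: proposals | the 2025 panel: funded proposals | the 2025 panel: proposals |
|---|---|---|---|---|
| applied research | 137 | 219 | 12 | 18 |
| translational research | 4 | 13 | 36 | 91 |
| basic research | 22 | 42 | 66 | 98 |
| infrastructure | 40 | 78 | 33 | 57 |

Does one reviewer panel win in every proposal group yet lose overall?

Yes

Applied research: Panel A 137/219 = 62.6%, the 2025 panel 12/18 = 66.7% → the 2025 panel
Translational research: Panel A 4/13 = 30.8%, the 2025 panel 36/91 = 39.6% → the 2025 panel
Basic research: Panel A 22/42 = 52.4%, the 2025 panel 66/98 = 67.3% → the 2025 panel
Infrastructure: Panel A 40/78 = 51.3%, the 2025 panel 33/57 = 57.9% → the 2025 panel
Overall: Panel A 203/352 = 57.7%, the 2025 panel 147/264 = 55.7% → Panel A
The 2025 panel wins each proposal group but Panel A wins overall — the comparison reverses. The 2025 panel's proposals skew toward translational research, which has a lower base rate.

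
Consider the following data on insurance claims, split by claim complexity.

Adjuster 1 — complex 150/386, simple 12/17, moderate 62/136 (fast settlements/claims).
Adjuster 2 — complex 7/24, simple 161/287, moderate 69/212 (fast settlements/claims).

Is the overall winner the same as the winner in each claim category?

No

Complex: Adjuster 1 150/386 = 38.9%, Adjuster 2 7/24 = 29.2% → Adjuster 1
Simple: Adjuster 1 12/17 = 70.6%, Adjuster 2 161/287 = 56.1% → Adjuster 1
Moderate: Adjuster 1 62/136 = 45.6%, Adjuster 2 69/212 = 32.5% → Adjuster 1
Overall: Adjuster 1 224/539 = 41.6%, Adjuster 2 237/523 = 45.3% → Adjuster 2
Adjuster 1 wins each claim group but Adjuster 2 wins overall — the comparison reverses. Adjuster 1's claims skew toward complex, which has a lower base rate.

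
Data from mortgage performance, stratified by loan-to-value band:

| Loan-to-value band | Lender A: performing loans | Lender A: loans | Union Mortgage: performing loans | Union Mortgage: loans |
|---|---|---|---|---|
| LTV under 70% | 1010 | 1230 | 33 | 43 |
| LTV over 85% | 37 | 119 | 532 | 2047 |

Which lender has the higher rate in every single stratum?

Lender A

LTV under 70%: Lender A 1010/1230 = 82.1%, Union Mortgage 33/43 = 76.7% → Lender A
LTV over 85%: Lender A 37/119 = 31.1%, Union Mortgage 532/2047 = 26.0% → Lender A
Lender A has the higher rate in both groups.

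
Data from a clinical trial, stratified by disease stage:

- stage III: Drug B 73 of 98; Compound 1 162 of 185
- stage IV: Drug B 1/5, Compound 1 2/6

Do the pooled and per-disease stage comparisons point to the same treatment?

Yes

Stage III: Drug B 73/98 = 74.5%, Compound 1 162/185 = 87.6% → Compound 1
Stage IV: Drug B 1/5 = 20.0%, Compound 1 2/6 = 33.3% → Compound 1
Overall: Drug B 74/103 = 71.8%, Compound 1 164/191 = 85.9% → Compound 1
Compound 1 wins overall and in every disease group — no reversal.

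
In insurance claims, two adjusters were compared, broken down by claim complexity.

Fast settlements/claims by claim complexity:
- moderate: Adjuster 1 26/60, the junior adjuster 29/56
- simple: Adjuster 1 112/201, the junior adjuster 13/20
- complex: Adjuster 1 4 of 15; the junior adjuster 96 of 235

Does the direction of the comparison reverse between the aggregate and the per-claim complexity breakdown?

Moderate: Adjuster 1 26/60 = 43.3%, the junior adjuster 29/56 = 51.8% → the junior adjuster
Simple: Adjuster 1 112/201 = 55.7%, the junior adjuster 13/20 = 65.0% → the junior adjuster
Complex: Adjuster 1 4/15 = 26.7%, the junior adjuster 96/235 = 40.9% → the junior adjuster
Overall: Adjuster 1 142/276 = 51.4%, the junior adjuster 138/311 = 44.4% → Adjuster 1
The junior adjuster wins each claim group but Adjuster 1 wins overall — the comparison reverses. The junior adjuster's claims skew toward complex, which has a lower base rate.

Yes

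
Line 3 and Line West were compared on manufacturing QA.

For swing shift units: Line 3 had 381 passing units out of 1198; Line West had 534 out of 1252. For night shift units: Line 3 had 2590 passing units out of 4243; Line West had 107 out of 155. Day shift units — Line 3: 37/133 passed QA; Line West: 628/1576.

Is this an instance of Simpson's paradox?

Yes

Swing shift: Line 3 381/1198 = 31.8%, Line West 534/1252 = 42.7% → Line West
Night shift: Line 3 2590/4243 = 61.0%, Line West 107/155 = 69.0% → Line West
Day shift: Line 3 37/133 = 27.8%, Line West 628/1576 = 39.8% → Line West
Overall: Line 3 3008/5574 = 54.0%, Line West 1269/2983 = 42.5% → Line 3
Line West wins each shift group but Line 3 wins overall — the comparison reverses. Line West's units skew toward day shift, which has a lower base rate.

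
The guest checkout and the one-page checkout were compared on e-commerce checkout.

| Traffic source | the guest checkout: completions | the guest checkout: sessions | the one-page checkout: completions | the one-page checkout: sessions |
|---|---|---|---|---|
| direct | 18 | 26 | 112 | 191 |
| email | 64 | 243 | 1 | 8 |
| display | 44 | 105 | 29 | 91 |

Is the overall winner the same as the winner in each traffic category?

Direct: the guest checkout 18/26 = 69.2%, the one-page checkout 112/191 = 58.6% → the guest checkout
Email: the guest checkout 64/243 = 26.3%, the one-page checkout 1/8 = 12.5% → the guest checkout
Display: the guest checkout 44/105 = 41.9%, the one-page checkout 29/91 = 31.9% → the guest checkout
Overall: the guest checkout 126/374 = 33.7%, the one-page checkout 142/290 = 49.0% → the one-page checkout
The guest checkout wins each traffic group but the one-page checkout wins overall — the comparison reverses. The guest checkout's sessions skew toward email, which has a lower base rate.

No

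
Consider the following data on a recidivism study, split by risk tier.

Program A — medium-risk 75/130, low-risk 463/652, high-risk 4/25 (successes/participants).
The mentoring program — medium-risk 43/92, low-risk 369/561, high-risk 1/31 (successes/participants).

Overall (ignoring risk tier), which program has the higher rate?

Medium-risk: Program A 75/130 = 57.7%, the mentoring program 43/92 = 46.7% → Program A
Low-risk: Program A 463/652 = 71.0%, the mentoring program 369/561 = 65.8% → Program A
High-risk: Program A 4/25 = 16.0%, the mentoring program 1/31 = 3.2% → Program A
Overall: Program A 542/807 = 67.2%, the mentoring program 413/684 = 60.4% → Program A

Program A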